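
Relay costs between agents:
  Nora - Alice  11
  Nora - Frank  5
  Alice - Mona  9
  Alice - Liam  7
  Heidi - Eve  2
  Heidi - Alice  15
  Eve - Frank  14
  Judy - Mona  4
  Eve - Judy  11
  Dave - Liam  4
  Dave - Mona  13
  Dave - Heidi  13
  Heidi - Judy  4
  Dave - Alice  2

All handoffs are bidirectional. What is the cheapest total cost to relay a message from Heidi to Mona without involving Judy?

24

Some routes from Heidi to Mona avoiding Judy:
Heidi → Alice → Liam → Dave → Mona: 15 + 7 + 4 + 13 = 39
Heidi → Dave → Liam → Alice → Mona: 13 + 4 + 7 + 9 = 33
Heidi → Alice → Mona: 15 + 9 = 24
Heidi → Alice → Dave → Mona: 15 + 2 + 13 = 30
Heidi → Dave → Mona: 13 + 13 = 26
Heidi → Dave → Alice → Mona: 13 + 2 + 9 = 24
The minimum is 24.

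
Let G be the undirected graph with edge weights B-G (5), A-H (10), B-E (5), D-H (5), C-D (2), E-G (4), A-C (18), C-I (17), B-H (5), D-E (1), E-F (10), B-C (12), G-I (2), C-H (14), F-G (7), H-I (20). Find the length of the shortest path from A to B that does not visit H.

Comparing a few candidate routes:
A → C → D → E → G → B: 18 + 2 + 1 + 4 + 5 = 30
A → C → D → E → F → G → B: 18 + 2 + 1 + 10 + 7 + 5 = 43
A → C → B: 18 + 12 = 30
A → C → I → G → B: 18 + 17 + 2 + 5 = 42
A → C → D → E → B: 18 + 2 + 1 + 5 = 26
The minimum is 26.

26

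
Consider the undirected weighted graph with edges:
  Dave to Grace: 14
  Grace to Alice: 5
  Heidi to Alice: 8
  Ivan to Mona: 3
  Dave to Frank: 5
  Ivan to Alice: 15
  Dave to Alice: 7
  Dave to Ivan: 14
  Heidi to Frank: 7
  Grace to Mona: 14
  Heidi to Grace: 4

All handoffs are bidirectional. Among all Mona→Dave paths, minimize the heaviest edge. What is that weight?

14

Comparing a few candidate routes:
Mona - Grace - Alice - Dave: max(14, 5, 7) = 14
Mona - Grace - Alice - Heidi - Frank - Dave: max(14, 5, 8, 7, 5) = 14
Mona - Grace - Heidi - Frank - Dave: max(14, 4, 7, 5) = 14
Mona - Ivan - Dave: max(3, 14) = 14
Mona - Grace - Dave: max(14, 14) = 14
Mona - Grace - Heidi - Alice - Dave: max(14, 4, 8, 7) = 14
Smallest bottleneck: 14.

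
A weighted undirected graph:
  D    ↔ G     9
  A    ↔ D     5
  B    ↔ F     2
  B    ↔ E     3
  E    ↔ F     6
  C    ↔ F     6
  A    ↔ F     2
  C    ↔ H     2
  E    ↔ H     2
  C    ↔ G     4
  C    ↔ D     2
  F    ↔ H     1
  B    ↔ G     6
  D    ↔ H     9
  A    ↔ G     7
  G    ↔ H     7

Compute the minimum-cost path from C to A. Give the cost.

Checking several routes:
C-G-A: 4 + 7 = 11
C-D-A: 2 + 5 = 7
C-H-F-A: 2 + 1 + 2 = 5
C-F-A: 6 + 2 = 8
Shortest: 5.

5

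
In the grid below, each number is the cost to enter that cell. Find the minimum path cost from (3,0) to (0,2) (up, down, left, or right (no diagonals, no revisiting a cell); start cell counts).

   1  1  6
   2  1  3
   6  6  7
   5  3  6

21

One optimal route is r3c0→r2c0→r1c0→r0c0→r0c1→r0c2.
Its cost is 5 + 6 + 2 + 1 + 1 + 6 = 21.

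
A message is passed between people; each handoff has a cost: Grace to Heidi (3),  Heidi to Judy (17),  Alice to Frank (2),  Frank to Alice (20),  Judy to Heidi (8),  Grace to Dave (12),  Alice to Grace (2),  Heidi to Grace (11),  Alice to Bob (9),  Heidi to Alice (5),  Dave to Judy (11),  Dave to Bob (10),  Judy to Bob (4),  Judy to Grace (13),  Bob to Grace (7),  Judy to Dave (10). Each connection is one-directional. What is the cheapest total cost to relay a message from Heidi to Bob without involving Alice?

21

Comparing a few candidate routes:
Heidi→Grace→Dave→Bob: 11 + 12 + 10 = 33
Heidi→Judy→Bob: 17 + 4 = 21
Heidi→Judy→Dave→Bob: 17 + 10 + 10 = 37
Heidi→Grace→Dave→Judy→Bob: 11 + 12 + 11 + 4 = 38
The minimum is 21.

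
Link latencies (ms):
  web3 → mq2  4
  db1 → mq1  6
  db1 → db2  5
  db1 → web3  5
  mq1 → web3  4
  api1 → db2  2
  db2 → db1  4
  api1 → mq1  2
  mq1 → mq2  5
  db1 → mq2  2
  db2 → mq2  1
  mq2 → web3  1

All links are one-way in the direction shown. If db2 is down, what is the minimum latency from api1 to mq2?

Routes from api1 to mq2 avoiding db2:
api1-mq1-mq2: 2 + 5 = 7
api1-mq1-web3-mq2: 2 + 4 + 4 = 10
Shortest: 7 ms.

7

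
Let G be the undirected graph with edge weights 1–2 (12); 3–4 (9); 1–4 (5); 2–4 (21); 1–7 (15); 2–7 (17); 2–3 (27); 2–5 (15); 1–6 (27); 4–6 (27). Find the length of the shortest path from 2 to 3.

A few of the 2→3 routes:
2 - 4 - 3: 21 + 9 = 30
2 - 1 - 4 - 3: 12 + 5 + 9 = 26
2 - 7 - 1 - 4 - 3: 17 + 15 + 5 + 9 = 46
2 - 3: 27
2 - 1 - 6 - 4 - 3: 12 + 27 + 27 + 9 = 75
Best route has total 26.

26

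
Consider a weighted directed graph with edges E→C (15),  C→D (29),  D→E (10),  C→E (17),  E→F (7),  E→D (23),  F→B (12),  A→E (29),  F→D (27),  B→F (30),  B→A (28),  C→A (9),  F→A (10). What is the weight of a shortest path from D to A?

27

Candidate routes:
D → E → C → A: 10 + 15 + 9 = 34
D → E → F → B → A: 10 + 7 + 12 + 28 = 57
D → E → F → A: 10 + 7 + 10 = 27
Best route has total 27.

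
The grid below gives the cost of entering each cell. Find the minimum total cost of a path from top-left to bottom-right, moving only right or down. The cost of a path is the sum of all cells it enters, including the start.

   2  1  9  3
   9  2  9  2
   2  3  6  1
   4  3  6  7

22

Take [0,0]→[0,1]→[1,1]→[2,1]→[2,2]→[2,3]→[3,3] for a total of 2 + 1 + 2 + 3 + 6 + 1 + 7 = 22.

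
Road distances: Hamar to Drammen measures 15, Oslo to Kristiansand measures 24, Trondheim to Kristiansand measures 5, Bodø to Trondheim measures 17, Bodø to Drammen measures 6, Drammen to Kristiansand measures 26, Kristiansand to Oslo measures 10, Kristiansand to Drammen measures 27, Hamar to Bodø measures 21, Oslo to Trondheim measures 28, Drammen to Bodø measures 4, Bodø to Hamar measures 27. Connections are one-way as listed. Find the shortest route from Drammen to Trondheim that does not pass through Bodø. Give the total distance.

Candidate routes:
Drammen -> Kristiansand -> Oslo -> Trondheim: 26 + 10 + 28 = 64
Shortest: 64.

64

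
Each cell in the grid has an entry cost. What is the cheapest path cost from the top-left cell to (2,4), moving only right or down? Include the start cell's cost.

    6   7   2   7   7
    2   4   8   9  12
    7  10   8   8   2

Take [0,0]→[1,0]→[1,1]→[1,2]→[2,2]→[2,3]→[2,4] for a total of 6 + 2 + 4 + 8 + 8 + 8 + 2 = 38.
(Top row then right column would cost 43.)

38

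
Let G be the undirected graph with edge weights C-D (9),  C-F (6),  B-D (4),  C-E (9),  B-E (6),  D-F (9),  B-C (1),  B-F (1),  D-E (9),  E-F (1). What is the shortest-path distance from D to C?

5

Comparing a few candidate routes:
D -> B -> C: 4 + 1 = 5
D -> F -> B -> C: 9 + 1 + 1 = 11
D -> C: 9
Shortest: 5.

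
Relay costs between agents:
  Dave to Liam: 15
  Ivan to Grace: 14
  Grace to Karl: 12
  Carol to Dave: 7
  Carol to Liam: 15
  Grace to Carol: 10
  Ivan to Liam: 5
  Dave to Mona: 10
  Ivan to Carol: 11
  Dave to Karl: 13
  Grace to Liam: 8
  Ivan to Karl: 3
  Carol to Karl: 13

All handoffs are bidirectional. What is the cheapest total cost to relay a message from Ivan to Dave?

16

A few of the Ivan→Dave routes:
Ivan → Liam → Dave: 5 + 15 = 20
Ivan → Carol → Dave: 11 + 7 = 18
Ivan → Karl → Dave: 3 + 13 = 16
The minimum is 16.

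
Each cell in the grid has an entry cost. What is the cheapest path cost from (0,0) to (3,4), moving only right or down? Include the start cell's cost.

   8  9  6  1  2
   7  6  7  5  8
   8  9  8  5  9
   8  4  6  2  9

45

Cheapest: [0,0] -> [0,1] -> [0,2] -> [0,3] -> [1,3] -> [2,3] -> [3,3] -> [3,4]
  8 + 9 + 6 + 1 + 5 + 5 + 2 + 9 = 45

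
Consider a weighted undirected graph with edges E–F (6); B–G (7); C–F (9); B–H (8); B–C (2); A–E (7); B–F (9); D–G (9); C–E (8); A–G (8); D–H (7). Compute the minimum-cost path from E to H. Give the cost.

A few of the E→H routes:
E-F-B-H: 6 + 9 + 8 = 23
E-A-G-B-H: 7 + 8 + 7 + 8 = 30
E-C-B-H: 8 + 2 + 8 = 18
E-F-C-B-H: 6 + 9 + 2 + 8 = 25
Shortest: 18.

18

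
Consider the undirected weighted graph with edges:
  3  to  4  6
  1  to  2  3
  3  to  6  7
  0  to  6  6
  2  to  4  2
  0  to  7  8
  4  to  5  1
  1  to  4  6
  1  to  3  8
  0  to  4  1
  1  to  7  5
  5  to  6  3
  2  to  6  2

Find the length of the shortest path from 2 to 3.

Checking several routes:
2-1-3: 3 + 8 = 11
2-6-3: 2 + 7 = 9
2-4-3: 2 + 6 = 8
Shortest: 8.

8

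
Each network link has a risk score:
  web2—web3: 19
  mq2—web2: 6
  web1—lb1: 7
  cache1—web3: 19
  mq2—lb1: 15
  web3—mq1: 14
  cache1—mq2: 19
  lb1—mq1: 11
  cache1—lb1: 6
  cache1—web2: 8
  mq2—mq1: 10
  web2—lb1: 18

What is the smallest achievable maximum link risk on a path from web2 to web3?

14

A few of the web2→web3 routes:
web2→mq2→mq1→web3: max(6, 10, 14) = 14
web2→cache1→lb1→mq2→mq1→web3: max(8, 6, 15, 10, 14) = 15
web2→mq2→lb1→mq1→web3: max(6, 15, 11, 14) = 15
web2→cache1→lb1→mq1→web3: max(8, 6, 11, 14) = 14
Smallest bottleneck: 14.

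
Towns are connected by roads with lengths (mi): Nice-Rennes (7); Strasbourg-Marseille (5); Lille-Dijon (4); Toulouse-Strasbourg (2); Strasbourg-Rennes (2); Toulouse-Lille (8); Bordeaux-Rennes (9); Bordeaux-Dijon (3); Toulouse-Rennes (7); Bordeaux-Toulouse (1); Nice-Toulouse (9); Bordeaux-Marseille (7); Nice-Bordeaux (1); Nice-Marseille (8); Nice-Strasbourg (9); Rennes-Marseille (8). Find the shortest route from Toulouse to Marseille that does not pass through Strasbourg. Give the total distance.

Checking several routes:
Toulouse→Nice→Bordeaux→Marseille: 9 + 1 + 7 = 17
Toulouse→Bordeaux→Marseille: 1 + 7 = 8
Toulouse→Bordeaux→Nice→Marseille: 1 + 1 + 8 = 10
Toulouse→Bordeaux→Nice→Rennes→Marseille: 1 + 1 + 7 + 8 = 17
Toulouse→Nice→Marseille: 9 + 8 = 17
Toulouse→Rennes→Marseille: 7 + 8 = 15
The minimum is 8 mi.

8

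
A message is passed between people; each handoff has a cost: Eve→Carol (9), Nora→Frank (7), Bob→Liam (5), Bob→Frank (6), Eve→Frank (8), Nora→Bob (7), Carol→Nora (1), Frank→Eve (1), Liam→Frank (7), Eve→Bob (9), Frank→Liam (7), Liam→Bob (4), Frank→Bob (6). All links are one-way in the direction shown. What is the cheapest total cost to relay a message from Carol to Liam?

13

Routes from Carol to Liam:
Carol → Nora → Bob → Frank → Liam: 1 + 7 + 6 + 7 = 21
Carol → Nora → Frank → Eve → Bob → Liam: 1 + 7 + 1 + 9 + 5 = 23
Carol → Nora → Frank → Bob → Liam: 1 + 7 + 6 + 5 = 19
Carol → Nora → Frank → Liam: 1 + 7 + 7 = 15
Carol → Nora → Bob → Liam: 1 + 7 + 5 = 13
Shortest: 13.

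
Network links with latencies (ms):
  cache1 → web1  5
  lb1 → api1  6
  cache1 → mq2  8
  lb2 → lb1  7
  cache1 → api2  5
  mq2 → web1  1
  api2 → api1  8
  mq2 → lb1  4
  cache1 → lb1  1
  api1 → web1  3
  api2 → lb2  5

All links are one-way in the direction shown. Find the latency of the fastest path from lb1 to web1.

9

Routes from lb1 to web1:
lb1→api1→web1: 6 + 3 = 9
Shortest: 9 ms.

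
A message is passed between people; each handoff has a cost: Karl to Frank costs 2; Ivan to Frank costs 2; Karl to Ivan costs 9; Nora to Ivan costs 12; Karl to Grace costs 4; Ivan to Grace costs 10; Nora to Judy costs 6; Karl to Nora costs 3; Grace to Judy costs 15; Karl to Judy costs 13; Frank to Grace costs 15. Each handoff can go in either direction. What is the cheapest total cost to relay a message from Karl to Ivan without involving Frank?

Some routes from Karl to Ivan avoiding Frank:
Karl - Grace - Ivan: 4 + 10 = 14
Karl - Ivan: 9
Karl - Nora - Ivan: 3 + 12 = 15
Shortest: 9.

9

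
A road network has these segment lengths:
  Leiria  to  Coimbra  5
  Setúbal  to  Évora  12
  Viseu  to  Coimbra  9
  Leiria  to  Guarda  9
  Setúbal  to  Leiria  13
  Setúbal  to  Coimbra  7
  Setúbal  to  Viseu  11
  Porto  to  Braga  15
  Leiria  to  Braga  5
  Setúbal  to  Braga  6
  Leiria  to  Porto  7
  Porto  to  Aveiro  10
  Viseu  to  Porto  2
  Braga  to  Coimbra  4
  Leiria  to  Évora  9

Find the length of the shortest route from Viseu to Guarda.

18

A few of the Viseu→Guarda routes:
Viseu→Coimbra→Leiria→Guarda: 9 + 5 + 9 = 23
Viseu→Coimbra→Braga→Leiria→Guarda: 9 + 4 + 5 + 9 = 27
Viseu→Porto→Leiria→Guarda: 2 + 7 + 9 = 18
Viseu→Setúbal→Braga→Leiria→Guarda: 11 + 6 + 5 + 9 = 31
Best route has total 18.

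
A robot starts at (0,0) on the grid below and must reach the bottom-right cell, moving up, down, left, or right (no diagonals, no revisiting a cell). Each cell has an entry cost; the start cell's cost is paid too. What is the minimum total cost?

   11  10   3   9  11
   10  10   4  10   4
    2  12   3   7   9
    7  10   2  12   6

Cheapest: (0,0) → (0,1) → (0,2) → (1,2) → (2,2) → (3,2) → (3,3) → (3,4)
  11 + 10 + 3 + 4 + 3 + 2 + 12 + 6 = 51

51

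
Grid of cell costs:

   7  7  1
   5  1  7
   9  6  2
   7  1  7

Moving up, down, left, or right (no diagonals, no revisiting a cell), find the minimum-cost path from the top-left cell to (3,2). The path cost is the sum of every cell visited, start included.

Cheapest: r0c0 → r1c0 → r1c1 → r2c1 → r3c1 → r3c2
  7 + 5 + 1 + 6 + 1 + 7 = 27

27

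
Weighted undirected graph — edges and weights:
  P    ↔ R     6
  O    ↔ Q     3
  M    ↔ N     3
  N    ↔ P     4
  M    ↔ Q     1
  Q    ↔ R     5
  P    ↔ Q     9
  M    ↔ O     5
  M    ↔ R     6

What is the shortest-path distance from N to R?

9

A few of the N→R routes:
N - M - Q - R: 3 + 1 + 5 = 9
N - P - Q - R: 4 + 9 + 5 = 18
N - P - R: 4 + 6 = 10
N - M - R: 3 + 6 = 9
N - M - Q - P - R: 3 + 1 + 9 + 6 = 19
N - M - O - Q - R: 3 + 5 + 3 + 5 = 16
The minimum is 9.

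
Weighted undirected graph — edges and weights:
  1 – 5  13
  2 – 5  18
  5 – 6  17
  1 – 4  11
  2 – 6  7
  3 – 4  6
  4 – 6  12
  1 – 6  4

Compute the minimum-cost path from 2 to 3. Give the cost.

Checking several routes:
2 -> 6 -> 1 -> 4 -> 3: 7 + 4 + 11 + 6 = 28
2 -> 5 -> 1 -> 4 -> 3: 18 + 13 + 11 + 6 = 48
2 -> 6 -> 4 -> 3: 7 + 12 + 6 = 25
Best route has total 25.

25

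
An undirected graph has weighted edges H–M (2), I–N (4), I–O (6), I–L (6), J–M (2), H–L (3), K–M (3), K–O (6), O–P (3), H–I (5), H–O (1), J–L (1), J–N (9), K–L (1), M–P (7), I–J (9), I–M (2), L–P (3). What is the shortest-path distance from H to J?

4

A few of the H→J routes:
H-L-J: 3 + 1 = 4
H-M-K-L-J: 2 + 3 + 1 + 1 = 7
H-M-J: 2 + 2 = 4
Best route has total 4.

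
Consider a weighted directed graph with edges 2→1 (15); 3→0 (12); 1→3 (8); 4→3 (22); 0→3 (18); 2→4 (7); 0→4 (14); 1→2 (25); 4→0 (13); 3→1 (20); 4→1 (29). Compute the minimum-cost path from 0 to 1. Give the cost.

Candidate routes:
0 -> 4 -> 1: 14 + 29 = 43
0 -> 3 -> 1: 18 + 20 = 38
0 -> 4 -> 3 -> 1: 14 + 22 + 20 = 56
Best route has total 38.

38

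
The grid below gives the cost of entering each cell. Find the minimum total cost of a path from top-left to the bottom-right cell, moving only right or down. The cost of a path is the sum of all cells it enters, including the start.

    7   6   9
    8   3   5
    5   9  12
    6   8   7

Take [0,0] [0,1] [1,1] [1,2] [2,2] [3,2] for a total of 7 + 6 + 3 + 5 + 12 + 7 = 40.

40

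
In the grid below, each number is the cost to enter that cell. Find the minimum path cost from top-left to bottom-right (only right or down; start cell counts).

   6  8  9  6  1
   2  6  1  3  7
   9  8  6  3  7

One optimal route is (0,0) -> (1,0) -> (1,1) -> (1,2) -> (1,3) -> (2,3) -> (2,4).
Its cost is 6 + 2 + 6 + 1 + 3 + 3 + 7 = 28.

28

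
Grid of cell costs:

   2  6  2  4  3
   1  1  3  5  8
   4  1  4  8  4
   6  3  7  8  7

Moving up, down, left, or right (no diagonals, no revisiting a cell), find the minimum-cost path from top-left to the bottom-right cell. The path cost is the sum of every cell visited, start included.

28

Cheapest: r0c0 → r1c0 → r1c1 → r2c1 → r2c2 → r2c3 → r2c4 → r3c4
  2 + 1 + 1 + 1 + 4 + 8 + 4 + 7 = 28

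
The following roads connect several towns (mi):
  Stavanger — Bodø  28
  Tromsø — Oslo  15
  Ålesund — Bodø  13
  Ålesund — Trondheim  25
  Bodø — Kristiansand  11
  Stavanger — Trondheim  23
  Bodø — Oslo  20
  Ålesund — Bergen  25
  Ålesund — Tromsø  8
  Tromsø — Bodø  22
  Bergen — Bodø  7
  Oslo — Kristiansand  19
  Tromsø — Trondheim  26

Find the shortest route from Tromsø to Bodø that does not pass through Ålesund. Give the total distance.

Paths from Tromsø to Bodø avoiding Ålesund:
Tromsø - Bodø: 22
Tromsø - Oslo - Bodø: 15 + 20 = 35
Tromsø - Trondheim - Stavanger - Bodø: 26 + 23 + 28 = 77
Tromsø - Oslo - Kristiansand - Bodø: 15 + 19 + 11 = 45
The minimum is 22 mi.

22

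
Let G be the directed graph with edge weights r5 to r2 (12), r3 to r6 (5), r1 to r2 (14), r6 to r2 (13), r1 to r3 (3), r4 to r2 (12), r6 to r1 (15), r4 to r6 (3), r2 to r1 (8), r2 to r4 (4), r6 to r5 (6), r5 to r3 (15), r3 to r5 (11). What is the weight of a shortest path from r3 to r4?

22

Routes from r3 to r4:
r3-r6-r1-r2-r4: 5 + 15 + 14 + 4 = 38
r3-r5-r2-r4: 11 + 12 + 4 = 27
r3-r6-r5-r2-r4: 5 + 6 + 12 + 4 = 27
r3-r6-r2-r4: 5 + 13 + 4 = 22
The minimum is 22.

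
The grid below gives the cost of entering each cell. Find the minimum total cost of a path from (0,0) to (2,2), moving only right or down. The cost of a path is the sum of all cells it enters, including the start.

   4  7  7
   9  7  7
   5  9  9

34

Take r0c0 → r0c1 → r0c2 → r1c2 → r2c2 for a total of 4 + 7 + 7 + 7 + 9 = 34.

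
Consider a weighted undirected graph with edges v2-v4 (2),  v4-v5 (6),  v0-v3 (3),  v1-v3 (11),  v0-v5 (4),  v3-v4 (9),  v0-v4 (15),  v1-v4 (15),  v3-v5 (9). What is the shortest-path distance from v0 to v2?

Checking several routes:
v0-v3-v5-v4-v2: 3 + 9 + 6 + 2 = 20
v0-v5-v4-v2: 4 + 6 + 2 = 12
v0-v3-v1-v4-v2: 3 + 11 + 15 + 2 = 31
v0-v4-v2: 15 + 2 = 17
v0-v5-v3-v4-v2: 4 + 9 + 9 + 2 = 24
v0-v3-v4-v2: 3 + 9 + 2 = 14
The minimum is 12.

12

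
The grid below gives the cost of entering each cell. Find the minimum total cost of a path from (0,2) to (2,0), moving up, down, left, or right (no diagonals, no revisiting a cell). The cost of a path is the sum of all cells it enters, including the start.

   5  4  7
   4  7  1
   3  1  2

One optimal route is r0c2→r1c2→r2c2→r2c1→r2c0.
Its cost is 7 + 1 + 2 + 1 + 3 = 14.

14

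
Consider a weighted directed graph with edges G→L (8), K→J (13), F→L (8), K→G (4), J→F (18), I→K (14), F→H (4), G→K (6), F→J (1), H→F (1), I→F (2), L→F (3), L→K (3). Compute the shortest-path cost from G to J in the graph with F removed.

Paths from G to J avoiding F:
G→L→K→J: 8 + 3 + 13 = 24
G→K→J: 6 + 13 = 19
The minimum is 19.

19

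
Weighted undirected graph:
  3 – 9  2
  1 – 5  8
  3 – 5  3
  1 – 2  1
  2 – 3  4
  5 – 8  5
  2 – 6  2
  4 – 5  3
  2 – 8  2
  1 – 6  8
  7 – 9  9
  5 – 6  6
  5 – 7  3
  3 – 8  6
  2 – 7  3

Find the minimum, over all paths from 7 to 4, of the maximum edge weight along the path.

3

Some routes from 7 to 4:
7-2-3-5-4: max(3, 4, 3, 3) = 4
7-2-6-5-4: max(3, 2, 6, 3) = 6
7-2-8-3-5-4: max(3, 2, 6, 3, 3) = 6
7-2-8-5-4: max(3, 2, 5, 3) = 5
7-5-4: max(3, 3) = 3
7-2-3-8-5-4: max(3, 4, 6, 5, 3) = 6
Best route has worst link 3.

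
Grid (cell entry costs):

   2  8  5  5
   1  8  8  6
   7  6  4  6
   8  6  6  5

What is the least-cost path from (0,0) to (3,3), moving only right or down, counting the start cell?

31

Cheapest: [0,0] → [1,0] → [2,0] → [2,1] → [2,2] → [2,3] → [3,3]
  2 + 1 + 7 + 6 + 4 + 6 + 5 = 31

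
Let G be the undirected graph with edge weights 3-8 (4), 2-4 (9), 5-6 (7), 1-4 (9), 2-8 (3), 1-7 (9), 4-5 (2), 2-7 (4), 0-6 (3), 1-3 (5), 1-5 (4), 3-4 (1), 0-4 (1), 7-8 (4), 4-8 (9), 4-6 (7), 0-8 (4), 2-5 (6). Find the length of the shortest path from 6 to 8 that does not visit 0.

Checking several routes:
6 -> 4 -> 3 -> 8: 7 + 1 + 4 = 12
6 -> 5 -> 4 -> 3 -> 8: 7 + 2 + 1 + 4 = 14
6 -> 5 -> 2 -> 8: 7 + 6 + 3 = 16
6 -> 4 -> 8: 7 + 9 = 16
6 -> 5 -> 4 -> 8: 7 + 2 + 9 = 18
The minimum is 12.

12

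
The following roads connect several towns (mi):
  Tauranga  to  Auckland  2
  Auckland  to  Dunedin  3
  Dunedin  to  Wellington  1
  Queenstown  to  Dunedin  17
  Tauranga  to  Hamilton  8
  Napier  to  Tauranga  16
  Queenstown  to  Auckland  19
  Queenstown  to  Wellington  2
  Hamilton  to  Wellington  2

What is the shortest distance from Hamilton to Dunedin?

3

Comparing a few candidate routes:
Hamilton-Tauranga-Auckland-Dunedin: 8 + 2 + 3 = 13
Hamilton-Wellington-Queenstown-Dunedin: 2 + 2 + 17 = 21
Hamilton-Wellington-Dunedin: 2 + 1 = 3
The minimum is 3 mi.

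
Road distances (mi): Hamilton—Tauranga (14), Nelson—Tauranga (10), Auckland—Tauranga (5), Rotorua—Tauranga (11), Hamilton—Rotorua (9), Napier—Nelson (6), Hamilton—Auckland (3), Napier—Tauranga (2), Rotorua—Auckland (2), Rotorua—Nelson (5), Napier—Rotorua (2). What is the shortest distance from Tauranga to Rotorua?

4

Comparing a few candidate routes:
Tauranga-Auckland-Rotorua: 5 + 2 = 7
Tauranga-Rotorua: 11
Tauranga-Napier-Rotorua: 2 + 2 = 4
Best route has total 4 mi.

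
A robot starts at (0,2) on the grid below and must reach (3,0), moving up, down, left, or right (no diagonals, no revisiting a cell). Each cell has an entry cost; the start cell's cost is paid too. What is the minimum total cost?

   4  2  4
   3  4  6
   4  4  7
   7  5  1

One optimal route is [0,2] [0,1] [0,0] [1,0] [2,0] [3,0].
Its cost is 4 + 2 + 4 + 3 + 4 + 7 = 24.

24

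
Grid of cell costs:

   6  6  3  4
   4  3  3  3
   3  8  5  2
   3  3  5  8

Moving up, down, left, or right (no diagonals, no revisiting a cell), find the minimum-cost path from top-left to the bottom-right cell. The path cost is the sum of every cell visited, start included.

29

Cheapest: (0,0)→(1,0)→(1,1)→(1,2)→(1,3)→(2,3)→(3,3)
  6 + 4 + 3 + 3 + 3 + 2 + 8 = 29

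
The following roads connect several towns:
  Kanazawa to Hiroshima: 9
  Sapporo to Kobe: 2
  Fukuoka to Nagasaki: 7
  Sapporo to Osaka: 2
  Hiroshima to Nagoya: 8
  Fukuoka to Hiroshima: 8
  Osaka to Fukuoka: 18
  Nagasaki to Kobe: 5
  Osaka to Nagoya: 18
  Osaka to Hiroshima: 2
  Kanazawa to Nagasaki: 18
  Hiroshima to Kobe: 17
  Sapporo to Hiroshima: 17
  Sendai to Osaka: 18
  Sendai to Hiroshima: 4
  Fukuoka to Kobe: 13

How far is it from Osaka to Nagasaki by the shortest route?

9

Comparing a few candidate routes:
Osaka → Sapporo → Kobe → Fukuoka → Nagasaki: 2 + 2 + 13 + 7 = 24
Osaka → Hiroshima → Fukuoka → Nagasaki: 2 + 8 + 7 = 17
Osaka → Fukuoka → Nagasaki: 18 + 7 = 25
Osaka → Sapporo → Kobe → Nagasaki: 2 + 2 + 5 = 9
Osaka → Hiroshima → Kobe → Nagasaki: 2 + 17 + 5 = 24
Best route has total 9.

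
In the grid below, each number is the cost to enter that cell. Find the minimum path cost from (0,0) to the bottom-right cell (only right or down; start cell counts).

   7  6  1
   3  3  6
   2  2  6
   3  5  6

25

One optimal route is (0,0) -> (1,0) -> (2,0) -> (2,1) -> (3,1) -> (3,2).
Its cost is 7 + 3 + 2 + 2 + 5 + 6 = 25.
(Top row then right column would cost 32.)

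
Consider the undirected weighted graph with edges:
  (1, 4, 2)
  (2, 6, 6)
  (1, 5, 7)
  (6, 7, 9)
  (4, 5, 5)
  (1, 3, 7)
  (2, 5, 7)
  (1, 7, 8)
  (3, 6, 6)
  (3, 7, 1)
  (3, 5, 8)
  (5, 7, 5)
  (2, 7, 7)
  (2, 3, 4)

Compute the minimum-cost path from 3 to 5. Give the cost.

Checking several routes:
3 -> 5: 8
3 -> 1 -> 5: 7 + 7 = 14
3 -> 2 -> 5: 4 + 7 = 11
3 -> 7 -> 5: 1 + 5 = 6
Shortest: 6.

6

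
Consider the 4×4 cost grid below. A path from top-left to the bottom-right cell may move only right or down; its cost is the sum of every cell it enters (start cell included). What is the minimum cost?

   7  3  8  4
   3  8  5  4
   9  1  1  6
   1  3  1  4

25

One optimal route is (0,0)→(0,1)→(1,1)→(2,1)→(2,2)→(3,2)→(3,3).
Its cost is 7 + 3 + 8 + 1 + 1 + 1 + 4 = 25.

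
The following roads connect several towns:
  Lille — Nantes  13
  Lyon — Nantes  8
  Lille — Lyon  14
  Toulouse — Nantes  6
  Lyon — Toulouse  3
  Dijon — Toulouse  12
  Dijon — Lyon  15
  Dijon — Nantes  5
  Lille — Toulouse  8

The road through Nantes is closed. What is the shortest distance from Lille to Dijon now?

20

Candidate routes:
Lille→Lyon→Toulouse→Dijon: 14 + 3 + 12 = 29
Lille→Toulouse→Dijon: 8 + 12 = 20
Lille→Toulouse→Lyon→Dijon: 8 + 3 + 15 = 26
Lille→Lyon→Dijon: 14 + 15 = 29
Best route has total 20.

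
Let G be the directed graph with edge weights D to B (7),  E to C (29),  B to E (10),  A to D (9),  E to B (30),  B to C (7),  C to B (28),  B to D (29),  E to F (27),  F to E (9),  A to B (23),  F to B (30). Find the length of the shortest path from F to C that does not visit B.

Candidate routes:
F→E→C: 9 + 29 = 38
Shortest: 38.

38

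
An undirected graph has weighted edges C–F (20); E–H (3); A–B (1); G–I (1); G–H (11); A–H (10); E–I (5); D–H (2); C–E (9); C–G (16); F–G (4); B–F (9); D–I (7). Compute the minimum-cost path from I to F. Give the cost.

5

Some routes from I to F:
I→D→H→A→B→F: 7 + 2 + 10 + 1 + 9 = 29
I→E→H→A→B→F: 5 + 3 + 10 + 1 + 9 = 28
I→G→F: 1 + 4 = 5
I→E→H→G→F: 5 + 3 + 11 + 4 = 23
I→D→H→G→F: 7 + 2 + 11 + 4 = 24
Shortest: 5.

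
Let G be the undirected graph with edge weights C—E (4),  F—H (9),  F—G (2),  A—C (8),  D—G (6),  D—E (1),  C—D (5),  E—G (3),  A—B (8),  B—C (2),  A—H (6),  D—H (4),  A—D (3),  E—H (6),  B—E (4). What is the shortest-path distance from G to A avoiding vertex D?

Some routes from G to A avoiding D:
G - E - B - C - A: 3 + 4 + 2 + 8 = 17
G - E - C - A: 3 + 4 + 8 = 15
G - E - B - A: 3 + 4 + 8 = 15
G - E - C - B - A: 3 + 4 + 2 + 8 = 17
G - E - H - A: 3 + 6 + 6 = 15
G - F - H - A: 2 + 9 + 6 = 17
The minimum is 15.

15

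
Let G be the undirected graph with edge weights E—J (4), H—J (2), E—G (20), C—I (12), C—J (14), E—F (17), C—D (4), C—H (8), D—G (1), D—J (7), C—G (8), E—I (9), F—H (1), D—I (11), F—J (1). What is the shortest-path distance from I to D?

Some routes from I to D:
I - C - D: 12 + 4 = 16
I - C - G - D: 12 + 8 + 1 = 21
I - D: 11
I - E - J - D: 9 + 4 + 7 = 20
Best route has total 11.

11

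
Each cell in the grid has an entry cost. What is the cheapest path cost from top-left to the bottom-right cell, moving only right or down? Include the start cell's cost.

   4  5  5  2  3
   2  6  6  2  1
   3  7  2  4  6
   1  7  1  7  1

Best path: r0c0 -> r0c1 -> r0c2 -> r0c3 -> r1c3 -> r1c4 -> r2c4 -> r3c4
Cost: 4 + 5 + 5 + 2 + 2 + 1 + 6 + 1 = 26

26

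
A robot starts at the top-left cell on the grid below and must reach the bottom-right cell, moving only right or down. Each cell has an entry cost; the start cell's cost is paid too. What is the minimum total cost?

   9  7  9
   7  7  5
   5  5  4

30

Take r0c0 → r1c0 → r2c0 → r2c1 → r2c2 for a total of 9 + 7 + 5 + 5 + 4 = 30.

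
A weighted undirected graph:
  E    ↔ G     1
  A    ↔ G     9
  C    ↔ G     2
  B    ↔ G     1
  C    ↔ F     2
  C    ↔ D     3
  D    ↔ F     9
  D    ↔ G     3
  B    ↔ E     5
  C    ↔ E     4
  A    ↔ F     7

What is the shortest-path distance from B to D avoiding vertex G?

Paths from B to D avoiding G:
B → E → C → D: 5 + 4 + 3 = 12
B → E → C → F → D: 5 + 4 + 2 + 9 = 20
Shortest: 12.

12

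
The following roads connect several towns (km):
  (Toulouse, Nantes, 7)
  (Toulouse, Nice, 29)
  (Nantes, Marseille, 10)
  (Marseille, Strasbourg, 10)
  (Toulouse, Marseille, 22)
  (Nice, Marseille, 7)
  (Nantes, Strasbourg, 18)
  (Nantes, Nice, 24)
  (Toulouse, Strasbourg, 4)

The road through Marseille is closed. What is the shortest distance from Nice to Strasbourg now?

33

Paths from Nice to Strasbourg avoiding Marseille:
Nice → Nantes → Toulouse → Strasbourg: 24 + 7 + 4 = 35
Nice → Toulouse → Strasbourg: 29 + 4 = 33
Nice → Nantes → Strasbourg: 24 + 18 = 42
Nice → Toulouse → Nantes → Strasbourg: 29 + 7 + 18 = 54
Shortest: 33 km.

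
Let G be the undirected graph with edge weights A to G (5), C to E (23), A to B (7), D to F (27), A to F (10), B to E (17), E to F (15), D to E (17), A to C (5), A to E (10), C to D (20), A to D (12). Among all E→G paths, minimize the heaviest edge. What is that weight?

10

Comparing a few candidate routes:
E-A-G: max(10, 5) = 10
E-B-A-G: max(17, 7, 5) = 17
E-F-A-G: max(15, 10, 5) = 15
E-D-A-G: max(17, 12, 5) = 17
E-D-C-A-G: max(17, 20, 5, 5) = 20
Best route has worst link 10.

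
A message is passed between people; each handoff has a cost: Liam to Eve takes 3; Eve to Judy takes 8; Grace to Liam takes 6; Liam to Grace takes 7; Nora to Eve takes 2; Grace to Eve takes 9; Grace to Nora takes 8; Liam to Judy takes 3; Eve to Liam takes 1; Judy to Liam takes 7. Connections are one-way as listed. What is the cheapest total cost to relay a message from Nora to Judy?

6

Routes from Nora to Judy:
Nora - Eve - Liam - Judy: 2 + 1 + 3 = 6
Nora - Eve - Judy: 2 + 8 = 10
Shortest: 6.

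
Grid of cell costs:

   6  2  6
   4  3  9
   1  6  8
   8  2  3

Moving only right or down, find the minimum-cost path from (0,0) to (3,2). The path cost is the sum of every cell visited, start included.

Path r0c0→r0c1→r1c1→r2c1→r3c1→r3c2: 6 + 2 + 3 + 6 + 2 + 3 = 22.
For comparison, the top-then-right route costs 34.

22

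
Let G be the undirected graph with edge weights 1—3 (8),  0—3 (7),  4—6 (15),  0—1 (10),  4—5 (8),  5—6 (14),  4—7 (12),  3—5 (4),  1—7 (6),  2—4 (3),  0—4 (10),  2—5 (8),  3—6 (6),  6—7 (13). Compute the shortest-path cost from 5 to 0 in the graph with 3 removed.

18

A few of the 5→0 routes:
5-2-4-0: 8 + 3 + 10 = 21
5-4-0: 8 + 10 = 18
5-4-7-1-0: 8 + 12 + 6 + 10 = 36
5-2-4-7-1-0: 8 + 3 + 12 + 6 + 10 = 39
The minimum is 18.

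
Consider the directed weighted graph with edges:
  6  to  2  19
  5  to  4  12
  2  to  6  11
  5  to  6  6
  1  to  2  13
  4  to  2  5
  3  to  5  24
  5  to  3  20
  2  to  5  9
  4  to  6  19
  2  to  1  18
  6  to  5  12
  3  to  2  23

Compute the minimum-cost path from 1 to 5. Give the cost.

22

Routes from 1 to 5:
1-2-5: 13 + 9 = 22
1-2-6-5: 13 + 11 + 12 = 36
Best route has total 22.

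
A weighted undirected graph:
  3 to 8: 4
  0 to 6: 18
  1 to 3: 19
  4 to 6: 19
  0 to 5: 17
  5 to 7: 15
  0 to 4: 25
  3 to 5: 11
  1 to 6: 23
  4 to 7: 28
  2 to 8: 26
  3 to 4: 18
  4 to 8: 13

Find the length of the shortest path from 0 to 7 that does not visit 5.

Routes from 0 to 7 avoiding 5:
0 -> 6 -> 1 -> 3 -> 4 -> 7: 18 + 23 + 19 + 18 + 28 = 106
0 -> 6 -> 4 -> 7: 18 + 19 + 28 = 65
0 -> 6 -> 1 -> 3 -> 8 -> 4 -> 7: 18 + 23 + 19 + 4 + 13 + 28 = 105
0 -> 4 -> 7: 25 + 28 = 53
The minimum is 53.

53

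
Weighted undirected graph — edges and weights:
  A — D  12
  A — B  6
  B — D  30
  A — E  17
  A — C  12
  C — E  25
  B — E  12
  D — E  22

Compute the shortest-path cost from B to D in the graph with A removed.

30

Paths from B to D avoiding A:
B → E → D: 12 + 22 = 34
B → D: 30
Shortest: 30.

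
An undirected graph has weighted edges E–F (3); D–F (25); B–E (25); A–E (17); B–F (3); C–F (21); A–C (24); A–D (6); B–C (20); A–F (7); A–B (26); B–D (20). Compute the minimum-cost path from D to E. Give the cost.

Checking several routes:
D→A→B→F→E: 6 + 26 + 3 + 3 = 38
D→F→E: 25 + 3 = 28
D→B→F→E: 20 + 3 + 3 = 26
D→A→F→E: 6 + 7 + 3 = 16
D→A→E: 6 + 17 = 23
Shortest: 16.

16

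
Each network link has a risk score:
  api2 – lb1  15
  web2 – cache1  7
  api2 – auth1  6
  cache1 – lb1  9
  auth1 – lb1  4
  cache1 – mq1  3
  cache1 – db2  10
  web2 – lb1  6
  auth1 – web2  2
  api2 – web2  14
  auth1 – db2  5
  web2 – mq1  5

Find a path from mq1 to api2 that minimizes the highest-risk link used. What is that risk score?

6

Checking several routes:
mq1 -> web2 -> lb1 -> auth1 -> api2: max(5, 6, 4, 6) = 6
mq1 -> web2 -> auth1 -> api2: max(5, 2, 6) = 6
mq1 -> cache1 -> web2 -> lb1 -> auth1 -> api2: max(3, 7, 6, 4, 6) = 7
mq1 -> cache1 -> web2 -> auth1 -> api2: max(3, 7, 2, 6) = 7
Best route has worst link 6.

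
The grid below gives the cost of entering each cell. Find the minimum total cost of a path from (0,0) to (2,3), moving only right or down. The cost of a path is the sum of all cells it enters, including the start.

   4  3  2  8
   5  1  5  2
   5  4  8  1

16

Take r0c0 -> r0c1 -> r1c1 -> r1c2 -> r1c3 -> r2c3 for a total of 4 + 3 + 1 + 5 + 2 + 1 = 16.
(Top row then right column would cost 20.)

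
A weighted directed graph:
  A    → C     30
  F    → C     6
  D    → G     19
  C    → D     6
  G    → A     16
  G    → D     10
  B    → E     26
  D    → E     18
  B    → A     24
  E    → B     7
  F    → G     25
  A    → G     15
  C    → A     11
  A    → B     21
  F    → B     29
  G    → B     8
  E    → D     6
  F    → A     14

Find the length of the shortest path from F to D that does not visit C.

A few of the F→D routes:
F-B-E-D: 29 + 26 + 6 = 61
F-G-B-E-D: 25 + 8 + 26 + 6 = 65
F-A-G-D: 14 + 15 + 10 = 39
F-A-G-B-E-D: 14 + 15 + 8 + 26 + 6 = 69
F-G-D: 25 + 10 = 35
F-A-B-E-D: 14 + 21 + 26 + 6 = 67
Shortest: 35.

35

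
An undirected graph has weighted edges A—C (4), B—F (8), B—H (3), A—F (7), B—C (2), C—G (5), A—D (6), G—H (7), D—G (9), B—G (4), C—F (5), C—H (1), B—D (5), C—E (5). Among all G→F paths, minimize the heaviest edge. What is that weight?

5

Checking several routes:
G -> C -> B -> D -> A -> F: max(5, 2, 5, 6, 7) = 7
G -> C -> F: max(5, 5) = 5
G -> B -> H -> C -> F: max(4, 3, 1, 5) = 5
G -> B -> C -> F: max(4, 2, 5) = 5
G -> C -> H -> B -> D -> A -> F: max(5, 1, 3, 5, 6, 7) = 7
G -> B -> D -> A -> C -> F: max(4, 5, 6, 4, 5) = 6
Best route has worst link 5.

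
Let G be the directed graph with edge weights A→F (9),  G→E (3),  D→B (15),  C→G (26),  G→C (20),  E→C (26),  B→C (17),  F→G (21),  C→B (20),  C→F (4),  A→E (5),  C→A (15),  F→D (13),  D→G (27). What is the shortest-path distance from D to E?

30

Comparing a few candidate routes:
D -> B -> C -> G -> E: 15 + 17 + 26 + 3 = 61
D -> B -> C -> A -> E: 15 + 17 + 15 + 5 = 52
D -> G -> E: 27 + 3 = 30
D -> G -> C -> A -> E: 27 + 20 + 15 + 5 = 67
D -> B -> C -> F -> G -> E: 15 + 17 + 4 + 21 + 3 = 60
Best route has total 30.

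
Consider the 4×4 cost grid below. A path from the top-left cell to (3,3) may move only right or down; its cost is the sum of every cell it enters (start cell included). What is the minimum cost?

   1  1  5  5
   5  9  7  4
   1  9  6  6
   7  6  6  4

26

Take [0,0] → [0,1] → [0,2] → [0,3] → [1,3] → [2,3] → [3,3] for a total of 1 + 1 + 5 + 5 + 4 + 6 + 4 = 26.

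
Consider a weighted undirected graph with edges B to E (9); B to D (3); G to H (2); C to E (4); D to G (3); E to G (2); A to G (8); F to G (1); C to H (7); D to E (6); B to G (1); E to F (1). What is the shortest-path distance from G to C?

6

Comparing a few candidate routes:
G - F - E - C: 1 + 1 + 4 = 6
G - E - C: 2 + 4 = 6
G - H - C: 2 + 7 = 9
Shortest: 6.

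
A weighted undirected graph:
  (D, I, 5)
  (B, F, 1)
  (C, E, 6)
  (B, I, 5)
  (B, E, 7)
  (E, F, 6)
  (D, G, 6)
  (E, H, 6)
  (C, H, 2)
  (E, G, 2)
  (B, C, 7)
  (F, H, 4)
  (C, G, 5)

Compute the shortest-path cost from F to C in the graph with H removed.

A few of the F→C routes:
F → E → C: 6 + 6 = 12
F → E → G → C: 6 + 2 + 5 = 13
F → B → E → C: 1 + 7 + 6 = 14
F → B → C: 1 + 7 = 8
Shortest: 8.

8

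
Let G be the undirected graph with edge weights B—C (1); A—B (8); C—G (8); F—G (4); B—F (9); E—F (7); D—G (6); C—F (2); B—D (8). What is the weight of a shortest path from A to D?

Candidate routes:
A - B - F - G - D: 8 + 9 + 4 + 6 = 27
A - B - C - F - G - D: 8 + 1 + 2 + 4 + 6 = 21
A - B - D: 8 + 8 = 16
A - B - F - C - G - D: 8 + 9 + 2 + 8 + 6 = 33
A - B - C - G - D: 8 + 1 + 8 + 6 = 23
Best route has total 16.

16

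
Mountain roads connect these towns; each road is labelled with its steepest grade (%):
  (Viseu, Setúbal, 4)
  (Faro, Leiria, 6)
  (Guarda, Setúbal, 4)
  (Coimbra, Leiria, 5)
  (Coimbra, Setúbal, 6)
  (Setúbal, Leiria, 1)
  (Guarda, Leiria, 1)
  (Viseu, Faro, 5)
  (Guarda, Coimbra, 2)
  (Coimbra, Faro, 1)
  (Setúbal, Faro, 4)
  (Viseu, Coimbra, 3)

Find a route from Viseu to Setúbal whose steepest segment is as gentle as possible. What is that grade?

3

Some routes from Viseu to Setúbal:
Viseu→Setúbal: max(4) = 4
Viseu→Coimbra→Guarda→Leiria→Setúbal: max(3, 2, 1, 1) = 3
Viseu→Coimbra→Faro→Setúbal: max(3, 1, 4) = 4
Best route has worst link 3%.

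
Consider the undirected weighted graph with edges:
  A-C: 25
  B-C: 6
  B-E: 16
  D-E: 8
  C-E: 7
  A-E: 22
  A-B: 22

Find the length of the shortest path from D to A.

Candidate routes:
D - E - C - B - A: 8 + 7 + 6 + 22 = 43
D - E - A: 8 + 22 = 30
D - E - B - C - A: 8 + 16 + 6 + 25 = 55
D - E - B - A: 8 + 16 + 22 = 46
D - E - C - A: 8 + 7 + 25 = 40
The minimum is 30.

30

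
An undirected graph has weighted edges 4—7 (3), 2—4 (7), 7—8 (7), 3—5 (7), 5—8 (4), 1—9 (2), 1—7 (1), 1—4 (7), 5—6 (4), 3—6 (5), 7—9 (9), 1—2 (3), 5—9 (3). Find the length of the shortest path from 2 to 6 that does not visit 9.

19

Checking several routes:
2→4→7→8→5→6: 7 + 3 + 7 + 4 + 4 = 25
2→1→7→8→5→3→6: 3 + 1 + 7 + 4 + 7 + 5 = 27
2→1→7→8→5→6: 3 + 1 + 7 + 4 + 4 = 19
2→1→4→7→8→5→6: 3 + 7 + 3 + 7 + 4 + 4 = 28
Shortest: 19.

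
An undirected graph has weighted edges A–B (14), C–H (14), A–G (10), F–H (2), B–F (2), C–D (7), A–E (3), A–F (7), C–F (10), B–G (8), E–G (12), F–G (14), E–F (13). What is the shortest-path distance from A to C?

17

Comparing a few candidate routes:
A → F → H → C: 7 + 2 + 14 = 23
A → B → F → C: 14 + 2 + 10 = 26
A → F → C: 7 + 10 = 17
A → E → F → C: 3 + 13 + 10 = 26
Best route has total 17.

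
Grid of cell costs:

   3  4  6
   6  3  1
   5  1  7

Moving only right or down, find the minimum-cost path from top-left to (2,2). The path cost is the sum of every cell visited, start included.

18

Path (0,0) (0,1) (1,1) (1,2) (2,2): 3 + 4 + 3 + 1 + 7 = 18.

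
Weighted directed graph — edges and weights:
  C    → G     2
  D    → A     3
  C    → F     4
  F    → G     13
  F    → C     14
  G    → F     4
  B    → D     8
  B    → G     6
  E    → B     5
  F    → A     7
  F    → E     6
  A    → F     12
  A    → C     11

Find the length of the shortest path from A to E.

18

Paths from A to E:
A→C→F→E: 11 + 4 + 6 = 21
A→F→E: 12 + 6 = 18
A→C→G→F→E: 11 + 2 + 4 + 6 = 23
The minimum is 18.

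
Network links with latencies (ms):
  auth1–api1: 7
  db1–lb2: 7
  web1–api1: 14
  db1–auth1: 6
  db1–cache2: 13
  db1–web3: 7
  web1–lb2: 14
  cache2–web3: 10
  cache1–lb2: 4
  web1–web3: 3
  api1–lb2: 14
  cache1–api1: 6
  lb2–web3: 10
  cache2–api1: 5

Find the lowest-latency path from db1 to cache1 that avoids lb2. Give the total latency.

Some routes from db1 to cache1 avoiding lb2:
db1 - web3 - cache2 - api1 - cache1: 7 + 10 + 5 + 6 = 28
db1 - cache2 - api1 - cache1: 13 + 5 + 6 = 24
db1 - auth1 - api1 - cache1: 6 + 7 + 6 = 19
The minimum is 19 ms.

19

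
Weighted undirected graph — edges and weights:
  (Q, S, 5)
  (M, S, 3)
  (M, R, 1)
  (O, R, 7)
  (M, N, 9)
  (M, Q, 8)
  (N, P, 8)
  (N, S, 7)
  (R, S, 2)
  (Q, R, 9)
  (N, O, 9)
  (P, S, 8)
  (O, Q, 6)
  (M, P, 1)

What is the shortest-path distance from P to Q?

9

Checking several routes:
P-M-Q: 1 + 8 = 9
P-M-R-Q: 1 + 1 + 9 = 11
P-M-S-Q: 1 + 3 + 5 = 9
P-M-R-S-Q: 1 + 1 + 2 + 5 = 9
Shortest: 9.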